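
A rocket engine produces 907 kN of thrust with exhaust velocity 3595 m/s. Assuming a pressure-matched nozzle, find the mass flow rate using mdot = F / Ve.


mdot = F / Ve = 907000 / 3595 = 252.3 kg/s

252.3 kg/s


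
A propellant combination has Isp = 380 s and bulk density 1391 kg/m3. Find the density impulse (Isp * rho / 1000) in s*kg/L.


rho*Isp = 380 * 1391 / 1000 = 529 s*kg/L

529 s*kg/L


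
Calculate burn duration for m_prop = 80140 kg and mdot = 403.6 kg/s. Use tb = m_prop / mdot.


tb = 80140 / 403.6 = 198.6 s

198.6 s


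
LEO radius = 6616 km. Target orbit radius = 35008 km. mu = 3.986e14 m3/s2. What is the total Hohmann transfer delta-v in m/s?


V1 = sqrt(mu/r1) = 7761.95 m/s
dV1 = V1*(sqrt(2*r2/(r1+r2)) - 1) = 2304.99 m/s
V2 = sqrt(mu/r2) = 3374.31 m/s
dV2 = V2*(1 - sqrt(2*r1/(r1+r2))) = 1471.81 m/s
Total dV = 3777 m/s

3777 m/s


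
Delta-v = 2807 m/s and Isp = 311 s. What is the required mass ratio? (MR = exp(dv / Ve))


Ve = 311 * 9.81 = 3050.91 m/s
MR = exp(2807 / 3050.91) = 2.509

2.509


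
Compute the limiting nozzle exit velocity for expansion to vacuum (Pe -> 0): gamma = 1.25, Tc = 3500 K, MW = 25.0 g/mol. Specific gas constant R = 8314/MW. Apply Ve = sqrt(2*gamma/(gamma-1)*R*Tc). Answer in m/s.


R = 8314 / 25.0 = 332.56 J/(kg.K)
Ve = sqrt(2 * 1.25 / (1.25 - 1) * 332.56 * 3500) = 3412 m/s

3412 m/s


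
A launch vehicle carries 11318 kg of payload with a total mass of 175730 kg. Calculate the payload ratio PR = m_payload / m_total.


PR = 11318 / 175730 = 0.0644

0.0644


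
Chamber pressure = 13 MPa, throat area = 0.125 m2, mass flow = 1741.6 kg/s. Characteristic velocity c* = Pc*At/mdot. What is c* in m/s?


c* = 13e6 * 0.125 / 1741.6 = 933 m/s

933 m/s


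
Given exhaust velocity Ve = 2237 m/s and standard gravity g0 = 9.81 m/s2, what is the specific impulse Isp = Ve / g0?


Isp = Ve / g0 = 2237 / 9.81 = 228.0 s

228.0 s


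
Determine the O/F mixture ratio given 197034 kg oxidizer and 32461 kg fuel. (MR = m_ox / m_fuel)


MR = 197034 / 32461 = 6.07

6.07


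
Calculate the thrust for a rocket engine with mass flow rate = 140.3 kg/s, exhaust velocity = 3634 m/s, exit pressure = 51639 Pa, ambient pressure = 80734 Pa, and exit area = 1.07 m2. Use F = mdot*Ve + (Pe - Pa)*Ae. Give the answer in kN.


F = 140.3 * 3634 + (51639 - 80734) * 1.07 = 478719.0 N = 478.7 kN

478.7 kN


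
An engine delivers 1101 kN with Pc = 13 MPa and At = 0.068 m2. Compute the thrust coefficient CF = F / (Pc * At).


CF = 1101000 / (13e6 * 0.068) = 1.25

1.25


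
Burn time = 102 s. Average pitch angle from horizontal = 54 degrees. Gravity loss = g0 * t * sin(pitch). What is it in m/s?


GL = 9.81 * 102 * sin(54 deg) = 810 m/s

810 m/s


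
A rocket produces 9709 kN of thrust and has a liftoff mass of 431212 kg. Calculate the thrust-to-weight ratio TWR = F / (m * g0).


TWR = 9709000 / (431212 * 9.81) = 2.3

2.3


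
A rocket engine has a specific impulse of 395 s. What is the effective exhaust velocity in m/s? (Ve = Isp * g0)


Ve = Isp * g0 = 395 * 9.81 = 3875.0 m/s

3875.0 m/s


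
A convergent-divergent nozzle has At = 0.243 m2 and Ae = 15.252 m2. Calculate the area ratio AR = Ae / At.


AR = 15.252 / 0.243 = 62.8

62.8


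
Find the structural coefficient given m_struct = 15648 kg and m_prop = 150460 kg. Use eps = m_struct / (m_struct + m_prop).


eps = 15648 / (15648 + 150460) = 0.0942

0.0942


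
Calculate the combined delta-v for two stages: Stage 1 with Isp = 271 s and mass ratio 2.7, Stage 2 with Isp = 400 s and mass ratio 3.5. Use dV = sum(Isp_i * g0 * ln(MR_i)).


dV1 = 271 * 9.81 * ln(2.7) = 2640.6 m/s
dV2 = 400 * 9.81 * ln(3.5) = 4915.8 m/s
Total dV = 2640.6 + 4915.8 = 7556.4 m/s ~ 7556 m/s

7556 m/s


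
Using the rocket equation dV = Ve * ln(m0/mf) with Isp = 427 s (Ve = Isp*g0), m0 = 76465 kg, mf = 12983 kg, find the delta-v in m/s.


Ve = 427 * 9.81 = 4188.87 m/s
dV = 4188.87 * ln(76465/12983) = 7428 m/s

7428 m/s


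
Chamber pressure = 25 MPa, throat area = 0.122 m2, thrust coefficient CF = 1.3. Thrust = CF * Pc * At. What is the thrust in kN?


F = 1.3 * 25e6 * 0.122 = 3.9650e+06 N = 3965.0 kN

3965.0 kN


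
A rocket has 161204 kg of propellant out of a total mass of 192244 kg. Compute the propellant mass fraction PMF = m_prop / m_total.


PMF = 161204 / 192244 = 0.839

0.839


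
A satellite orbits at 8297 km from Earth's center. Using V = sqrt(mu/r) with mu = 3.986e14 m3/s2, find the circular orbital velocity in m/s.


V = sqrt(3.986e14 / 8297000) = 6931 m/s

6931 m/s


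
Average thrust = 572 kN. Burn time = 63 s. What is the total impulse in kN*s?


It = 572 * 63 = 36036 kN*s

36036 kN*s


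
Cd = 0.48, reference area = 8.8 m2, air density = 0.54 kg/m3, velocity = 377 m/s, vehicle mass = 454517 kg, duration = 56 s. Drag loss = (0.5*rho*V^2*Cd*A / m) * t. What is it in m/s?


D = 0.5 * 0.54 * 377^2 * 0.48 * 8.8 = 162095.28 N
a = 162095.28 / 454517 = 0.3566 m/s2
dV = 0.3566 * 56 = 20.0 m/s

20.0 m/s


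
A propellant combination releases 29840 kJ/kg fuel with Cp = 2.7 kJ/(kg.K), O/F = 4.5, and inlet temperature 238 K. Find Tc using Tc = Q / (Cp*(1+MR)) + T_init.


Tc = 29840 / (2.7 * (1 + 4.5)) + 238 = 2247 K

2247 K


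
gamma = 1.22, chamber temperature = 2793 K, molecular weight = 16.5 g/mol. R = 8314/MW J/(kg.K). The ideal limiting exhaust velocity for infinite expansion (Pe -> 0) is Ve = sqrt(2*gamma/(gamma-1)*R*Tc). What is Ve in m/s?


R = 8314 / 16.5 = 503.88 J/(kg.K)
Ve = sqrt(2 * 1.22 / (1.22 - 1) * 503.88 * 2793) = 3951 m/s

3951 m/s


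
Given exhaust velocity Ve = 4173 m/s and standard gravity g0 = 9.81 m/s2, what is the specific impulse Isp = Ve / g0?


Isp = Ve / g0 = 4173 / 9.81 = 425.4 s

425.4 s


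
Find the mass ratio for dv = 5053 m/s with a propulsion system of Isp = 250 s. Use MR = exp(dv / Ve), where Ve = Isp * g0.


Ve = 250 * 9.81 = 2452.5 m/s
MR = exp(5053 / 2452.5) = 7.849

7.849


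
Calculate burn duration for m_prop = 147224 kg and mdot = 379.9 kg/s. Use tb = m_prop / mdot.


tb = 147224 / 379.9 = 387.5 s

387.5 s


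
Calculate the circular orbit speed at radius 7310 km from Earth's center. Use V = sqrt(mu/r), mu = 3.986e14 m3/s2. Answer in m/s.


V = sqrt(3.986e14 / 7310000) = 7384 m/s

7384 m/s


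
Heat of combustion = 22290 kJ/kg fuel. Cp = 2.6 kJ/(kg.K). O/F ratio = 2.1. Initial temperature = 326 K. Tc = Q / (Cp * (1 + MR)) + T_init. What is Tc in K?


Tc = 22290 / (2.6 * (1 + 2.1)) + 326 = 3092 K

3092 K


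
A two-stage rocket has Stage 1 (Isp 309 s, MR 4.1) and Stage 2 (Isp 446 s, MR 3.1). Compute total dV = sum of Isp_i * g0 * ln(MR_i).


dV1 = 309 * 9.81 * ln(4.1) = 4277.1 m/s
dV2 = 446 * 9.81 * ln(3.1) = 4950.2 m/s
Total dV = 4277.1 + 4950.2 = 9227.3 m/s ~ 9227 m/s

9227 m/s


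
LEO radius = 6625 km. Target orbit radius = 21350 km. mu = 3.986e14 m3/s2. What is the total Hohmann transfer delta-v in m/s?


V1 = sqrt(mu/r1) = 7756.68 m/s
dV1 = V1*(sqrt(2*r2/(r1+r2)) - 1) = 1826.39 m/s
V2 = sqrt(mu/r2) = 4320.86 m/s
dV2 = V2*(1 - sqrt(2*r1/(r1+r2))) = 1347.19 m/s
Total dV = 3174 m/s

3174 m/s


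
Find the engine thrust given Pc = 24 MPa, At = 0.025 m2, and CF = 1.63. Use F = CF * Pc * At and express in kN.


F = 1.63 * 24e6 * 0.025 = 978000.0 N = 978.0 kN

978.0 kN


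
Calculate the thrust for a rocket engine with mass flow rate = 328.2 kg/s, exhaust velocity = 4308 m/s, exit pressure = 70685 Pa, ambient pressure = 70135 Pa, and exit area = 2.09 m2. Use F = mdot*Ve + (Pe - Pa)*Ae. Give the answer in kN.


F = 328.2 * 4308 + (70685 - 70135) * 2.09 = 1.4150e+06 N = 1415.0 kN

1415.0 kN


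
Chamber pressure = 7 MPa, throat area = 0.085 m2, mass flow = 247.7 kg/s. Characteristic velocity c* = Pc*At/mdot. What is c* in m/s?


c* = 7e6 * 0.085 / 247.7 = 2402 m/s

2402 m/s


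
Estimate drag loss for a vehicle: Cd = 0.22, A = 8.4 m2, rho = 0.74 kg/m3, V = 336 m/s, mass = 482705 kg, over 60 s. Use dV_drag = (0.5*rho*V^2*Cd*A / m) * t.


D = 0.5 * 0.74 * 336^2 * 0.22 * 8.4 = 77193.77 N
a = 77193.77 / 482705 = 0.1599 m/s2
dV = 0.1599 * 60 = 9.6 m/s

9.6 m/s


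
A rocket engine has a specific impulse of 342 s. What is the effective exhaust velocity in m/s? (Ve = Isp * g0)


Ve = Isp * g0 = 342 * 9.81 = 3355.0 m/s

3355.0 m/s


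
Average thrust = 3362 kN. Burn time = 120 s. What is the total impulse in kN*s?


It = 3362 * 120 = 403440 kN*s

403440 kN*s


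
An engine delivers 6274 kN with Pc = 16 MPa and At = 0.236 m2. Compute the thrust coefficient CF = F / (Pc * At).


CF = 6274000 / (16e6 * 0.236) = 1.66

1.66


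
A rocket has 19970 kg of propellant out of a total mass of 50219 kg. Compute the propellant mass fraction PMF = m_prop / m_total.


PMF = 19970 / 50219 = 0.398

0.398


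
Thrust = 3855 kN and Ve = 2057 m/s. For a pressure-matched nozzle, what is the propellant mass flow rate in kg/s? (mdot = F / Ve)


mdot = F / Ve = 3855000 / 2057 = 1874.1 kg/s

1874.1 kg/s


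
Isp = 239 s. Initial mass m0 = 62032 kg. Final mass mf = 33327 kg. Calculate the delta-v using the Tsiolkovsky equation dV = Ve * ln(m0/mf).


Ve = 239 * 9.81 = 2344.59 m/s
dV = 2344.59 * ln(62032/33327) = 1457 m/s

1457 m/s


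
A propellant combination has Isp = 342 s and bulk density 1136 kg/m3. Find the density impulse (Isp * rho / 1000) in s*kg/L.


rho*Isp = 342 * 1136 / 1000 = 389 s*kg/L

389 s*kg/L


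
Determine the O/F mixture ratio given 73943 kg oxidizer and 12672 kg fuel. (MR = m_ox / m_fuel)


MR = 73943 / 12672 = 5.84

5.84


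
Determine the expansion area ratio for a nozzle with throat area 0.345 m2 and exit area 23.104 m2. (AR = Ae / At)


AR = 23.104 / 0.345 = 67.0

67.0


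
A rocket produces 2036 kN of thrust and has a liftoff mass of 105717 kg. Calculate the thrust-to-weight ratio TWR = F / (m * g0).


TWR = 2036000 / (105717 * 9.81) = 1.96

1.96


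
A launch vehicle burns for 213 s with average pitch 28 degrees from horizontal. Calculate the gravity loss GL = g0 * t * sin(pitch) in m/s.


GL = 9.81 * 213 * sin(28 deg) = 981 m/s

981 m/s


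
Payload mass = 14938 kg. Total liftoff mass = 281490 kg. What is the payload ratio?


PR = 14938 / 281490 = 0.0531

0.0531


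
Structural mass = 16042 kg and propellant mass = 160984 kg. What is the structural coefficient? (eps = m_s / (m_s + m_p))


eps = 16042 / (16042 + 160984) = 0.0906

0.0906


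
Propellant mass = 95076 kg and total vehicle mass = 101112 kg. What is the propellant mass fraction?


PMF = 95076 / 101112 = 0.94

0.94


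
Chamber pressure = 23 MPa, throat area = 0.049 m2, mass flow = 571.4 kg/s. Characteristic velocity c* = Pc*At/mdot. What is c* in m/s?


c* = 23e6 * 0.049 / 571.4 = 1972 m/s

1972 m/s


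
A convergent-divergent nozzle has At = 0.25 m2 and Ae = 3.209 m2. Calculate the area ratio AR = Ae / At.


AR = 3.209 / 0.25 = 12.8

12.8


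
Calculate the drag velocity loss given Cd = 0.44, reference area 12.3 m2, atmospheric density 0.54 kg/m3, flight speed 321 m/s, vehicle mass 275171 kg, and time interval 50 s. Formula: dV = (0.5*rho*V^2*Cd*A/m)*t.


D = 0.5 * 0.54 * 321^2 * 0.44 * 12.3 = 150567.63 N
a = 150567.63 / 275171 = 0.5472 m/s2
dV = 0.5472 * 50 = 27.4 m/s

27.4 m/s


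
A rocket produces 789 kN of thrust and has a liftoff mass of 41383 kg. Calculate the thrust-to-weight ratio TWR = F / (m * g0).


TWR = 789000 / (41383 * 9.81) = 1.94

1.94


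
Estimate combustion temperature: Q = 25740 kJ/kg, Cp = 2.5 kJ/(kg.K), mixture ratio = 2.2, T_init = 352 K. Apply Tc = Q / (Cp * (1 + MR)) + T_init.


Tc = 25740 / (2.5 * (1 + 2.2)) + 352 = 3570 K

3570 K


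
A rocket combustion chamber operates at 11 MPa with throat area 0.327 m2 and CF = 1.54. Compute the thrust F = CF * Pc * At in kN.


F = 1.54 * 11e6 * 0.327 = 5.5394e+06 N = 5539.4 kN

5539.4 kN


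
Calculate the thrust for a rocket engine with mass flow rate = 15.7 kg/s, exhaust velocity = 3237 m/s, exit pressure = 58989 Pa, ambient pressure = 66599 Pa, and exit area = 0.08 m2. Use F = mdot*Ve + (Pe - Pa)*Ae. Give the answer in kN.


F = 15.7 * 3237 + (58989 - 66599) * 0.08 = 50212.0 N = 50.2 kN

50.2 kN


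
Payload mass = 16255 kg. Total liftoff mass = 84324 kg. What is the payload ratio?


PR = 16255 / 84324 = 0.1928

0.1928


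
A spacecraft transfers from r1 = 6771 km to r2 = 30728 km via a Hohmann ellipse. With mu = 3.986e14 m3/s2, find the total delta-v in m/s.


V1 = sqrt(mu/r1) = 7672.59 m/s
dV1 = V1*(sqrt(2*r2/(r1+r2)) - 1) = 2149.74 m/s
V2 = sqrt(mu/r2) = 3601.65 m/s
dV2 = V2*(1 - sqrt(2*r1/(r1+r2))) = 1437.27 m/s
Total dV = 3587 m/s

3587 m/s


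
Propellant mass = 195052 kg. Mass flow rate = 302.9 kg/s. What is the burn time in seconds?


tb = 195052 / 302.9 = 643.9 s

643.9 s


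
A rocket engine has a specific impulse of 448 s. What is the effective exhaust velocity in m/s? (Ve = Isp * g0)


Ve = Isp * g0 = 448 * 9.81 = 4394.9 m/s

4394.9 m/s


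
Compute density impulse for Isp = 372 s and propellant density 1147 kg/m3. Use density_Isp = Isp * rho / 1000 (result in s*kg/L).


rho*Isp = 372 * 1147 / 1000 = 427 s*kg/L

427 s*kg/L


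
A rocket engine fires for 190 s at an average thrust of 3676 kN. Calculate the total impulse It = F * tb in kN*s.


It = 3676 * 190 = 698440 kN*s

698440 kN*s


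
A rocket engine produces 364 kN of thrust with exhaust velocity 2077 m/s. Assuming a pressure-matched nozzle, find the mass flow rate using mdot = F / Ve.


mdot = F / Ve = 364000 / 2077 = 175.3 kg/s

175.3 kg/s


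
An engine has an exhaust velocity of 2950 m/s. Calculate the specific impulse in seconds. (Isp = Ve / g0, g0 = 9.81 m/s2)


Isp = Ve / g0 = 2950 / 9.81 = 300.7 s

300.7 s


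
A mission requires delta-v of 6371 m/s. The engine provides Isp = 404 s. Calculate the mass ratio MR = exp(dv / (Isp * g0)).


Ve = 404 * 9.81 = 3963.24 m/s
MR = exp(6371 / 3963.24) = 4.99

4.99


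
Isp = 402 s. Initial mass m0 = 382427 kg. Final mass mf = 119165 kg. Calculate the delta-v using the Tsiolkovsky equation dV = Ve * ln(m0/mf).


Ve = 402 * 9.81 = 3943.62 m/s
dV = 3943.62 * ln(382427/119165) = 4598 m/s

4598 m/s


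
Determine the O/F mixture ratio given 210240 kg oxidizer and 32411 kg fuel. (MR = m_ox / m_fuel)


MR = 210240 / 32411 = 6.49

6.49


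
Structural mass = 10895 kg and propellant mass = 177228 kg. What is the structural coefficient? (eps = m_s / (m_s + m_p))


eps = 10895 / (10895 + 177228) = 0.0579

0.0579


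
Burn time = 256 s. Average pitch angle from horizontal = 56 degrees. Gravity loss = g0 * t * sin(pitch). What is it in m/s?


GL = 9.81 * 256 * sin(56 deg) = 2082 m/s

2082 m/s


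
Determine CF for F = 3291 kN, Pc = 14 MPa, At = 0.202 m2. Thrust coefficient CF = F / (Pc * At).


CF = 3291000 / (14e6 * 0.202) = 1.16

1.16


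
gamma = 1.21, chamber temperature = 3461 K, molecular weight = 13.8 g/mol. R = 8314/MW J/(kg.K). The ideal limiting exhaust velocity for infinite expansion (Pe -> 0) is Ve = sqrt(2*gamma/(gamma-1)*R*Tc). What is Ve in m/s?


R = 8314 / 13.8 = 602.46 J/(kg.K)
Ve = sqrt(2 * 1.21 / (1.21 - 1) * 602.46 * 3461) = 4902 m/s

4902 m/s


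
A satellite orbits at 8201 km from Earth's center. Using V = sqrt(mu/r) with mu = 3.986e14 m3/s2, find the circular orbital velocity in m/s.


V = sqrt(3.986e14 / 8201000) = 6972 m/s

6972 m/s


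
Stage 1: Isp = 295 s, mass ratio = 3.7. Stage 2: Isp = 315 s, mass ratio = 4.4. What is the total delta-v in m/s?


dV1 = 295 * 9.81 * ln(3.7) = 3786.2 m/s
dV2 = 315 * 9.81 * ln(4.4) = 4578.4 m/s
Total dV = 3786.2 + 4578.4 = 8364.6 m/s ~ 8365 m/s

8365 m/s


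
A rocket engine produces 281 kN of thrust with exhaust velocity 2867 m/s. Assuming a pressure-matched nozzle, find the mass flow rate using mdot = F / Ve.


mdot = F / Ve = 281000 / 2867 = 98.0 kg/s

98.0 kg/s


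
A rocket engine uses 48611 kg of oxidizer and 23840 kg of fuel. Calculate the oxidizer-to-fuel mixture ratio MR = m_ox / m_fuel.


MR = 48611 / 23840 = 2.04

2.04


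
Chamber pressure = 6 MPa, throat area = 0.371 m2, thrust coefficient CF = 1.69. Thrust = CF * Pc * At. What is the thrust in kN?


F = 1.69 * 6e6 * 0.371 = 3.7619e+06 N = 3761.9 kN

3761.9 kN


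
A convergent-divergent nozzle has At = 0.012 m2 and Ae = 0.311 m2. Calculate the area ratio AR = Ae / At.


AR = 0.311 / 0.012 = 25.9

25.9


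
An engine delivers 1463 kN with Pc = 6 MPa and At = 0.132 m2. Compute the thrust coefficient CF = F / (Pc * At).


CF = 1463000 / (6e6 * 0.132) = 1.85

1.85


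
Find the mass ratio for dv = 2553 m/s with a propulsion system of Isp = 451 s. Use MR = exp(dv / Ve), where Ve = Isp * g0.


Ve = 451 * 9.81 = 4424.31 m/s
MR = exp(2553 / 4424.31) = 1.781

1.781


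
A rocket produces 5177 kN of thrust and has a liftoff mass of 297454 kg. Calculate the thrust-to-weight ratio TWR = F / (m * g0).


TWR = 5177000 / (297454 * 9.81) = 1.77

1.77


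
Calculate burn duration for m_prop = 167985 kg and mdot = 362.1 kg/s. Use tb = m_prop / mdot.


tb = 167985 / 362.1 = 463.9 s

463.9 s


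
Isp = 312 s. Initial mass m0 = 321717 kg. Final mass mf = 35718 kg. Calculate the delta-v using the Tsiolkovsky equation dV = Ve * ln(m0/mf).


Ve = 312 * 9.81 = 3060.72 m/s
dV = 3060.72 * ln(321717/35718) = 6728 m/s

6728 m/s


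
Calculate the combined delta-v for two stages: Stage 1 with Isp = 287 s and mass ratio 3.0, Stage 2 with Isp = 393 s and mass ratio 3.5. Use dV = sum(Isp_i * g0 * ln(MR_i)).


dV1 = 287 * 9.81 * ln(3.0) = 3093.1 m/s
dV2 = 393 * 9.81 * ln(3.5) = 4829.8 m/s
Total dV = 3093.1 + 4829.8 = 7922.9 m/s ~ 7923 m/s

7923 m/s


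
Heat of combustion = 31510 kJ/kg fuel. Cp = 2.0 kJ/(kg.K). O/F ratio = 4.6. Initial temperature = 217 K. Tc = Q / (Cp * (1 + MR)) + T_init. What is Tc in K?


Tc = 31510 / (2.0 * (1 + 4.6)) + 217 = 3030 K

3030 K


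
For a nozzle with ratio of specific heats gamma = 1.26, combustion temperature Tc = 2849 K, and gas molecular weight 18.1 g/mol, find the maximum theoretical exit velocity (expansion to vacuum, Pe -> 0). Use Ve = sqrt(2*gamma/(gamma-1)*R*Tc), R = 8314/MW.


R = 8314 / 18.1 = 459.34 J/(kg.K)
Ve = sqrt(2 * 1.26 / (1.26 - 1) * 459.34 * 2849) = 3561 m/s

3561 m/s


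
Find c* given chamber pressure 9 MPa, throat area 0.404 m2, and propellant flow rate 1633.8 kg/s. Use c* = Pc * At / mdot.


c* = 9e6 * 0.404 / 1633.8 = 2225 m/s

2225 m/s


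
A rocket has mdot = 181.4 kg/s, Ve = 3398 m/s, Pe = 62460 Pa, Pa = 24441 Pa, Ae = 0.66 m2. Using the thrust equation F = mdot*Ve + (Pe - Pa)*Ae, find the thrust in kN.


F = 181.4 * 3398 + (62460 - 24441) * 0.66 = 641490.0 N = 641.5 kN

641.5 kN


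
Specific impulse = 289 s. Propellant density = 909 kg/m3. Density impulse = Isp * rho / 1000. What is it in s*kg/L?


rho*Isp = 289 * 909 / 1000 = 263 s*kg/L

263 s*kg/L


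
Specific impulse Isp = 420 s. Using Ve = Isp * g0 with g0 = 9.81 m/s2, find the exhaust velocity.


Ve = Isp * g0 = 420 * 9.81 = 4120.2 m/s

4120.2 m/s


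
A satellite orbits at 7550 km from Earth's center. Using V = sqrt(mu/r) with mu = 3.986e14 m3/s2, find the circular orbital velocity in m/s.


V = sqrt(3.986e14 / 7550000) = 7266 m/s

7266 m/s


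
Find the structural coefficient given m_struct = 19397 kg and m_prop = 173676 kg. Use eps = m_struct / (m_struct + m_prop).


eps = 19397 / (19397 + 173676) = 0.1005

0.1005


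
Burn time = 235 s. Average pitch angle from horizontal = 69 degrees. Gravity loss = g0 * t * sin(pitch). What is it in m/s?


GL = 9.81 * 235 * sin(69 deg) = 2152 m/s

2152 m/s


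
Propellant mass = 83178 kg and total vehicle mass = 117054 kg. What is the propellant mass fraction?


PMF = 83178 / 117054 = 0.711

0.711


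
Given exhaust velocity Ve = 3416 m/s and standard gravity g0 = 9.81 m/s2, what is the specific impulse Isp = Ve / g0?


Isp = Ve / g0 = 3416 / 9.81 = 348.2 s

348.2 s


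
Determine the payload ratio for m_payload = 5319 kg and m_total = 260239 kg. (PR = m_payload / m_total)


PR = 5319 / 260239 = 0.0204

0.0204


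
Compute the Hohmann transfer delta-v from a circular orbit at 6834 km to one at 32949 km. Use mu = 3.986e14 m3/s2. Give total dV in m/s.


V1 = sqrt(mu/r1) = 7637.15 m/s
dV1 = V1*(sqrt(2*r2/(r1+r2)) - 1) = 2192.06 m/s
V2 = sqrt(mu/r2) = 3478.14 m/s
dV2 = V2*(1 - sqrt(2*r1/(r1+r2))) = 1439.45 m/s
Total dV = 3632 m/s

3632 m/s


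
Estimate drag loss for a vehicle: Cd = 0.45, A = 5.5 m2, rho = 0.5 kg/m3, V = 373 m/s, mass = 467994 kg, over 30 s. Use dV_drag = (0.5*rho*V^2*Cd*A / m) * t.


D = 0.5 * 0.5 * 373^2 * 0.45 * 5.5 = 86086.07 N
a = 86086.07 / 467994 = 0.1839 m/s2
dV = 0.1839 * 30 = 5.5 m/s

5.5 m/s


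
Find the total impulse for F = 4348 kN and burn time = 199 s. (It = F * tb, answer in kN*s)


It = 4348 * 199 = 865252 kN*s

865252 kN*s


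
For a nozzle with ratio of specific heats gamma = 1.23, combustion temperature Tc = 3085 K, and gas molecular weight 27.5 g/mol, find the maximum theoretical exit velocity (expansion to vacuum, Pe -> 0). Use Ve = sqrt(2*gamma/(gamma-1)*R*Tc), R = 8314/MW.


R = 8314 / 27.5 = 302.33 J/(kg.K)
Ve = sqrt(2 * 1.23 / (1.23 - 1) * 302.33 * 3085) = 3158 m/s

3158 m/s


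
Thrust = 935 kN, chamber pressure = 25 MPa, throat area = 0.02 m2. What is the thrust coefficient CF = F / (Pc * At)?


CF = 935000 / (25e6 * 0.02) = 1.87

1.87


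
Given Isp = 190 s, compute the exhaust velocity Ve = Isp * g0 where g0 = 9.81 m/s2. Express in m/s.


Ve = Isp * g0 = 190 * 9.81 = 1863.9 m/s

1863.9 m/s


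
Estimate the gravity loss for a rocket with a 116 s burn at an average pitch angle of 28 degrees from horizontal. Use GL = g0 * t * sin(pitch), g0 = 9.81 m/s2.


GL = 9.81 * 116 * sin(28 deg) = 534 m/s

534 m/s


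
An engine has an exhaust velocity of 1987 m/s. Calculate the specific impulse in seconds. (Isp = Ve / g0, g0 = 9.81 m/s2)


Isp = Ve / g0 = 1987 / 9.81 = 202.5 s

202.5 s


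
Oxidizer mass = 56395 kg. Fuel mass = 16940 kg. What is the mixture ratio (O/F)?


MR = 56395 / 16940 = 3.33

3.33


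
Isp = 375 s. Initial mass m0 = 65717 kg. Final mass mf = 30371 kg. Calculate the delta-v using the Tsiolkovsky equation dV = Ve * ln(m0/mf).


Ve = 375 * 9.81 = 3678.75 m/s
dV = 3678.75 * ln(65717/30371) = 2840 m/s

2840 m/s


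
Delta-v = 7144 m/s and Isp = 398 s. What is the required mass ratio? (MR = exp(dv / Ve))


Ve = 398 * 9.81 = 3904.38 m/s
MR = exp(7144 / 3904.38) = 6.232

6.232


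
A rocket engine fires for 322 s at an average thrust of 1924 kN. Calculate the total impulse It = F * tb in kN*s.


It = 1924 * 322 = 619528 kN*s

619528 kN*s


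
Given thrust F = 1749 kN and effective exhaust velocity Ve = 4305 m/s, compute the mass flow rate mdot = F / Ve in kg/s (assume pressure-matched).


mdot = F / Ve = 1749000 / 4305 = 406.3 kg/s

406.3 kg/s


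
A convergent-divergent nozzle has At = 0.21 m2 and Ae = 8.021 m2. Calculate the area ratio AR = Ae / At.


AR = 8.021 / 0.21 = 38.2

38.2


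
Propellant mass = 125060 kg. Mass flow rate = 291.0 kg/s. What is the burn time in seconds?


tb = 125060 / 291.0 = 429.8 s

429.8 s


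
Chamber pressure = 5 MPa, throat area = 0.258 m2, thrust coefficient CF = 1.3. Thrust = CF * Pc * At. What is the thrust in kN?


F = 1.3 * 5e6 * 0.258 = 1.6770e+06 N = 1677.0 kN

1677.0 kN


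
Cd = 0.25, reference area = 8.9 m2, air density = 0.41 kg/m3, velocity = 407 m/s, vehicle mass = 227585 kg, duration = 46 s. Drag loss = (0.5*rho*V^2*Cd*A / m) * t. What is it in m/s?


D = 0.5 * 0.41 * 407^2 * 0.25 * 8.9 = 75556.65 N
a = 75556.65 / 227585 = 0.332 m/s2
dV = 0.332 * 46 = 15.3 m/s

15.3 m/s


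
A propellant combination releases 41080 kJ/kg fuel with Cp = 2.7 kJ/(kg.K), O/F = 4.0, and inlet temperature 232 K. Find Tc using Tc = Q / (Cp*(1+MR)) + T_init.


Tc = 41080 / (2.7 * (1 + 4.0)) + 232 = 3275 K

3275 K


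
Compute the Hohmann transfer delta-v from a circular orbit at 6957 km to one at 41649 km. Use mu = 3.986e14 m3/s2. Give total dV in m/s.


V1 = sqrt(mu/r1) = 7569.33 m/s
dV1 = V1*(sqrt(2*r2/(r1+r2)) - 1) = 2339.67 m/s
V2 = sqrt(mu/r2) = 3093.62 m/s
dV2 = V2*(1 - sqrt(2*r1/(r1+r2))) = 1438.43 m/s
Total dV = 3778 m/s

3778 m/s


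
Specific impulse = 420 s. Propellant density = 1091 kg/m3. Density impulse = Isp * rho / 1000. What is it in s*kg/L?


rho*Isp = 420 * 1091 / 1000 = 458 s*kg/L

458 s*kg/L


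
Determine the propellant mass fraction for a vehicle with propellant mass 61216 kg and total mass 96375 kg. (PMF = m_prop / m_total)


PMF = 61216 / 96375 = 0.635

0.635


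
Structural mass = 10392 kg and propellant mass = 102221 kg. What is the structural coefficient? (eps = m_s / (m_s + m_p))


eps = 10392 / (10392 + 102221) = 0.0923

0.0923


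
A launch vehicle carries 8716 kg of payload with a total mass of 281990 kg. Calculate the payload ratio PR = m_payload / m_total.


PR = 8716 / 281990 = 0.0309

0.0309


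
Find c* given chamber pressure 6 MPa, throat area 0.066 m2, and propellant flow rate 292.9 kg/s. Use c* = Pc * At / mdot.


c* = 6e6 * 0.066 / 292.9 = 1352 m/s

1352 m/s


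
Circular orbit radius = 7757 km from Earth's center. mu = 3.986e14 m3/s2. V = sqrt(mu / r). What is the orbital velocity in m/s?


V = sqrt(3.986e14 / 7757000) = 7168 m/s

7168 m/s


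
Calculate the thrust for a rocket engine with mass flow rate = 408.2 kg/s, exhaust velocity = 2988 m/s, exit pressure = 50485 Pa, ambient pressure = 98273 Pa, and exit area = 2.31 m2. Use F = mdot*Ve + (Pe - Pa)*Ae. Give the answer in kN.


F = 408.2 * 2988 + (50485 - 98273) * 2.31 = 1.1093e+06 N = 1109.3 kN

1109.3 kN


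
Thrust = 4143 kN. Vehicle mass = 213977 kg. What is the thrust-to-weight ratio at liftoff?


TWR = 4143000 / (213977 * 9.81) = 1.97

1.97


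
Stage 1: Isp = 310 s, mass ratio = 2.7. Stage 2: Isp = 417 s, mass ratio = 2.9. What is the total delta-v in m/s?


dV1 = 310 * 9.81 * ln(2.7) = 3020.6 m/s
dV2 = 417 * 9.81 * ln(2.9) = 4355.5 m/s
Total dV = 3020.6 + 4355.5 = 7376.1 m/s ~ 7376 m/s

7376 m/s


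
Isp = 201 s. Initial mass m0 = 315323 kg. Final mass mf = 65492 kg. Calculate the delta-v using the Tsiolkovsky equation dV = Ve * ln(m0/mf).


Ve = 201 * 9.81 = 1971.81 m/s
dV = 1971.81 * ln(315323/65492) = 3099 m/s

3099 m/s


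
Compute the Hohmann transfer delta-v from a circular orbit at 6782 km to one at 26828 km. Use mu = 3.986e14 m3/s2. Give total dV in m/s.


V1 = sqrt(mu/r1) = 7666.37 m/s
dV1 = V1*(sqrt(2*r2/(r1+r2)) - 1) = 2020.08 m/s
V2 = sqrt(mu/r2) = 3854.56 m/s
dV2 = V2*(1 - sqrt(2*r1/(r1+r2))) = 1405.87 m/s
Total dV = 3426 m/s

3426 m/s


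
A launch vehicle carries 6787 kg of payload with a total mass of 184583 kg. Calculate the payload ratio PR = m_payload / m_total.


PR = 6787 / 184583 = 0.0368

0.0368


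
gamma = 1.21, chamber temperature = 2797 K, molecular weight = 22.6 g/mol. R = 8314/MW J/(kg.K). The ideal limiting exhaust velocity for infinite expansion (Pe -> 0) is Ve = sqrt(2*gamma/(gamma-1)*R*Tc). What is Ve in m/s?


R = 8314 / 22.6 = 367.88 J/(kg.K)
Ve = sqrt(2 * 1.21 / (1.21 - 1) * 367.88 * 2797) = 3443 m/s

3443 m/s


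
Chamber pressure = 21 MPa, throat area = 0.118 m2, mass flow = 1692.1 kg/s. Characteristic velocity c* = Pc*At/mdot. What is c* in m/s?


c* = 21e6 * 0.118 / 1692.1 = 1464 m/s

1464 m/s


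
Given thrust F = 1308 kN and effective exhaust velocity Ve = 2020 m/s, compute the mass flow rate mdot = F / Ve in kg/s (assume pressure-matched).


mdot = F / Ve = 1308000 / 2020 = 647.5 kg/s

647.5 kg/s


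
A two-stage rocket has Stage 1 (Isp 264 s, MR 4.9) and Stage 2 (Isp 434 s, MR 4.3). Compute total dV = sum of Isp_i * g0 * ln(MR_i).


dV1 = 264 * 9.81 * ln(4.9) = 4115.9 m/s
dV2 = 434 * 9.81 * ln(4.3) = 6210.1 m/s
Total dV = 4115.9 + 6210.1 = 10326.0 m/s ~ 10326 m/s

10326 m/s


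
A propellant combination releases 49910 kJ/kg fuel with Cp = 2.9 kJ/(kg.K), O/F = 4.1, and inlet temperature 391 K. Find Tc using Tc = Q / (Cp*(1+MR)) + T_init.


Tc = 49910 / (2.9 * (1 + 4.1)) + 391 = 3766 K

3766 K


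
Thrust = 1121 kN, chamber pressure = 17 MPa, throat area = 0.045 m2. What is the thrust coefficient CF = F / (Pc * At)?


CF = 1121000 / (17e6 * 0.045) = 1.47

1.47


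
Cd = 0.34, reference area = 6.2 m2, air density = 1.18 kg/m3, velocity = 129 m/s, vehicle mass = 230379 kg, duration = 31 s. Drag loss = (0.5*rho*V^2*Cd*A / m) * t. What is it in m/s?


D = 0.5 * 1.18 * 129^2 * 0.34 * 6.2 = 20696.74 N
a = 20696.74 / 230379 = 0.0898 m/s2
dV = 0.0898 * 31 = 2.8 m/s

2.8 m/s


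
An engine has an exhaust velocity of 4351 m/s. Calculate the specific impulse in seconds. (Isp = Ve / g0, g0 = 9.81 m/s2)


Isp = Ve / g0 = 4351 / 9.81 = 443.5 s

443.5 s


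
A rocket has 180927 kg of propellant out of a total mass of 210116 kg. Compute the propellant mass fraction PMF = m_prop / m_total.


PMF = 180927 / 210116 = 0.861

0.861


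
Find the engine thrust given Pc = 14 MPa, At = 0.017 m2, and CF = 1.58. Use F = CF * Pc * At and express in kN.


F = 1.58 * 14e6 * 0.017 = 376040.0 N = 376.0 kN

376.0 kN


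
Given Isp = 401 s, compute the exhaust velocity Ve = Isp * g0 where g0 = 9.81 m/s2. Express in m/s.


Ve = Isp * g0 = 401 * 9.81 = 3933.8 m/s

3933.8 m/s


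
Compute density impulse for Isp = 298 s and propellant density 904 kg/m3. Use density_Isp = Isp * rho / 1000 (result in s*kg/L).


rho*Isp = 298 * 904 / 1000 = 269 s*kg/L

269 s*kg/L


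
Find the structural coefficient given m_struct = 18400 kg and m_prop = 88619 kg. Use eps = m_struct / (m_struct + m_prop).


eps = 18400 / (18400 + 88619) = 0.1719

0.1719


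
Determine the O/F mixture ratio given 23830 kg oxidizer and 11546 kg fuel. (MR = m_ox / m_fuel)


MR = 23830 / 11546 = 2.06

2.06


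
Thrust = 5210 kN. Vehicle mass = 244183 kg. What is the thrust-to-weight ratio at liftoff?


TWR = 5210000 / (244183 * 9.81) = 2.17

2.17


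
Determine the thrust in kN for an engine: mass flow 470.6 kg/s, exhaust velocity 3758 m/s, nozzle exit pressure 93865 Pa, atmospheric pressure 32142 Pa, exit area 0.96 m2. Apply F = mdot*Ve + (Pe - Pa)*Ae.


F = 470.6 * 3758 + (93865 - 32142) * 0.96 = 1.8278e+06 N = 1827.8 kN

1827.8 kN


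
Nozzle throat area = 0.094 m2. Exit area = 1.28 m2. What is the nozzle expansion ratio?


AR = 1.28 / 0.094 = 13.6

13.6


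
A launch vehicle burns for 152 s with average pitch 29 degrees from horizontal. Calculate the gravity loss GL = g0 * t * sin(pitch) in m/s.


GL = 9.81 * 152 * sin(29 deg) = 723 m/s

723 m/s


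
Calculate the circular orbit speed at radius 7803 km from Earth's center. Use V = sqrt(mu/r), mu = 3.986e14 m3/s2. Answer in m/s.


V = sqrt(3.986e14 / 7803000) = 7147 m/s

7147 m/s


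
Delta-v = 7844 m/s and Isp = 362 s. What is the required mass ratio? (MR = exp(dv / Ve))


Ve = 362 * 9.81 = 3551.22 m/s
MR = exp(7844 / 3551.22) = 9.105

9.105


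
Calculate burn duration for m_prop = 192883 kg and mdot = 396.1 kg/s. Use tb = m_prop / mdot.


tb = 192883 / 396.1 = 487.0 s

487.0 s


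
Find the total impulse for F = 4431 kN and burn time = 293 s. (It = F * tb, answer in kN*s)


It = 4431 * 293 = 1298283 kN*s

1298283 kN*s


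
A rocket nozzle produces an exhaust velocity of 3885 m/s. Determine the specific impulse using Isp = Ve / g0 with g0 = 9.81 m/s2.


Isp = Ve / g0 = 3885 / 9.81 = 396.0 s

396.0 s


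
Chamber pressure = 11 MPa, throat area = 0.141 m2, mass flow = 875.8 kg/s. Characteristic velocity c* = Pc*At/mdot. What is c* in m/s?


c* = 11e6 * 0.141 / 875.8 = 1771 m/s

1771 m/s


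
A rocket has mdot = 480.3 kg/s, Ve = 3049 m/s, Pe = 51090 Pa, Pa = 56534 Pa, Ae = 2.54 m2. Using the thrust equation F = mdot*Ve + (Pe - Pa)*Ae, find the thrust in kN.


F = 480.3 * 3049 + (51090 - 56534) * 2.54 = 1.4506e+06 N = 1450.6 kN

1450.6 kN


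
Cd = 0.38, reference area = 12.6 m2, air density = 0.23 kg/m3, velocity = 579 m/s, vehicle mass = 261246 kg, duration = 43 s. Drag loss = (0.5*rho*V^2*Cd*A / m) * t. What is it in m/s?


D = 0.5 * 0.23 * 579^2 * 0.38 * 12.6 = 184590.4 N
a = 184590.4 / 261246 = 0.7066 m/s2
dV = 0.7066 * 43 = 30.4 m/s

30.4 m/s


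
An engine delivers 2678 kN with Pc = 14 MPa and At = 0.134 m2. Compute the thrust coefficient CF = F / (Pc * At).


CF = 2678000 / (14e6 * 0.134) = 1.43

1.43


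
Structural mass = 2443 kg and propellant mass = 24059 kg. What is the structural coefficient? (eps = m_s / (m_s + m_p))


eps = 2443 / (2443 + 24059) = 0.0922

0.0922


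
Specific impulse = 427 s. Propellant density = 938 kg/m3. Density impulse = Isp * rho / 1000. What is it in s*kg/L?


rho*Isp = 427 * 938 / 1000 = 401 s*kg/L

401 s*kg/L


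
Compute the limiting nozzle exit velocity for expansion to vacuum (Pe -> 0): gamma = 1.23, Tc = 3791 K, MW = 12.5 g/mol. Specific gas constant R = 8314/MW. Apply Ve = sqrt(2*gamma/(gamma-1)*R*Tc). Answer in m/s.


R = 8314 / 12.5 = 665.12 J/(kg.K)
Ve = sqrt(2 * 1.23 / (1.23 - 1) * 665.12 * 3791) = 5193 m/s

5193 m/s


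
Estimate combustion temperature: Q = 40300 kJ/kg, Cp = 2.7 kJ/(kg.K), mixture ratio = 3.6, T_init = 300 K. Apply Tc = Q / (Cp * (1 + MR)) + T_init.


Tc = 40300 / (2.7 * (1 + 3.6)) + 300 = 3545 K

3545 K


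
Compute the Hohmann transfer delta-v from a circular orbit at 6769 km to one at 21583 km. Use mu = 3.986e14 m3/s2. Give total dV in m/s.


V1 = sqrt(mu/r1) = 7673.73 m/s
dV1 = V1*(sqrt(2*r2/(r1+r2)) - 1) = 1794.87 m/s
V2 = sqrt(mu/r2) = 4297.47 m/s
dV2 = V2*(1 - sqrt(2*r1/(r1+r2))) = 1327.87 m/s
Total dV = 3123 m/s

3123 m/s


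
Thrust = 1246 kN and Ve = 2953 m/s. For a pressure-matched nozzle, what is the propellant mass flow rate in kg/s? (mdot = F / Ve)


mdot = F / Ve = 1246000 / 2953 = 421.9 kg/s

421.9 kg/s


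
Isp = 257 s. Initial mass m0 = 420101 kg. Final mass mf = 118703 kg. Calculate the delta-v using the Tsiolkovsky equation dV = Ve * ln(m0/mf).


Ve = 257 * 9.81 = 2521.17 m/s
dV = 2521.17 * ln(420101/118703) = 3186 m/s

3186 m/s


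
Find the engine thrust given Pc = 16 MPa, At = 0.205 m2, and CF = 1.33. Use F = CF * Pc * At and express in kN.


F = 1.33 * 16e6 * 0.205 = 4.3624e+06 N = 4362.4 kN

4362.4 kN


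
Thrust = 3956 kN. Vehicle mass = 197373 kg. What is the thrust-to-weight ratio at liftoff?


TWR = 3956000 / (197373 * 9.81) = 2.04

2.04


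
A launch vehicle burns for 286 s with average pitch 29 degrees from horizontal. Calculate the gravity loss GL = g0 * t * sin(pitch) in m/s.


GL = 9.81 * 286 * sin(29 deg) = 1360 m/s

1360 m/s


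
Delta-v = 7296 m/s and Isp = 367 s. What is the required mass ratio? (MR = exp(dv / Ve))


Ve = 367 * 9.81 = 3600.27 m/s
MR = exp(7296 / 3600.27) = 7.588

7.588


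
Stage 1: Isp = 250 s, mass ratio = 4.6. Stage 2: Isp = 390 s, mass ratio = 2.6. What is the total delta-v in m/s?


dV1 = 250 * 9.81 * ln(4.6) = 3742.7 m/s
dV2 = 390 * 9.81 * ln(2.6) = 3655.7 m/s
Total dV = 3742.7 + 3655.7 = 7398.4 m/s ~ 7398 m/s

7398 m/s


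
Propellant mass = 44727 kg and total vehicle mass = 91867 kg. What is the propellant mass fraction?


PMF = 44727 / 91867 = 0.487

0.487


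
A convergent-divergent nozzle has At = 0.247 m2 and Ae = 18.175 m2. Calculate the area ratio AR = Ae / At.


AR = 18.175 / 0.247 = 73.6

73.6


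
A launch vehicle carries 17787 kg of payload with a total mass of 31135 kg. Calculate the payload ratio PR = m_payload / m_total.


PR = 17787 / 31135 = 0.5713

0.5713


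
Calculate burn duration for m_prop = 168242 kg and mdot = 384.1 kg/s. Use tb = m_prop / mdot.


tb = 168242 / 384.1 = 438.0 s

438.0 s


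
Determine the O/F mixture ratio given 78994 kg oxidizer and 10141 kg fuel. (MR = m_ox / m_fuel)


MR = 78994 / 10141 = 7.79

7.79


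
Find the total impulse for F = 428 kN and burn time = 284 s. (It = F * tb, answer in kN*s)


It = 428 * 284 = 121552 kN*s

121552 kN*s


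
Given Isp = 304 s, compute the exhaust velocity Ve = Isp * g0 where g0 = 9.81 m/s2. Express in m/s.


Ve = Isp * g0 = 304 * 9.81 = 2982.2 m/s

2982.2 m/s


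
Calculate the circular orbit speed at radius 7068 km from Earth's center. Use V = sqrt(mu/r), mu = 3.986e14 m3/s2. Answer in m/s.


V = sqrt(3.986e14 / 7068000) = 7510 m/s

7510 m/s


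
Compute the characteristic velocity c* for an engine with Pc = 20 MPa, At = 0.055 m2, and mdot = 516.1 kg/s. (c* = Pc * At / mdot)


c* = 20e6 * 0.055 / 516.1 = 2131 m/s

2131 m/s


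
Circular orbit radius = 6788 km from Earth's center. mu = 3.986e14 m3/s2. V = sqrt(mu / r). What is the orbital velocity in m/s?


V = sqrt(3.986e14 / 6788000) = 7663 m/s

7663 m/s


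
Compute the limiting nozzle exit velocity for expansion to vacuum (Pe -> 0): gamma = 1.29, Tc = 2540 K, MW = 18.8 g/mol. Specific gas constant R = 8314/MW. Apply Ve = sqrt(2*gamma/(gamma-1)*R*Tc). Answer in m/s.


R = 8314 / 18.8 = 442.23 J/(kg.K)
Ve = sqrt(2 * 1.29 / (1.29 - 1) * 442.23 * 2540) = 3161 m/s

3161 m/s


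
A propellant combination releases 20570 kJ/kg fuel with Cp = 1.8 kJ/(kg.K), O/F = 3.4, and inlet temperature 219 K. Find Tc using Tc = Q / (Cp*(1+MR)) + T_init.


Tc = 20570 / (1.8 * (1 + 3.4)) + 219 = 2816 K

2816 K


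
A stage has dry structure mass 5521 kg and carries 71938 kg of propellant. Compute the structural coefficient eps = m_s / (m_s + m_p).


eps = 5521 / (5521 + 71938) = 0.0713

0.0713


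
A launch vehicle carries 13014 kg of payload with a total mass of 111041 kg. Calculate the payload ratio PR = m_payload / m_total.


PR = 13014 / 111041 = 0.1172

0.1172


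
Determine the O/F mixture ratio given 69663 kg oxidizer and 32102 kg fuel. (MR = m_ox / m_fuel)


MR = 69663 / 32102 = 2.17

2.17


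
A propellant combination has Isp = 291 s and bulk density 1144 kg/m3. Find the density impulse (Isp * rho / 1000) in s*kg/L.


rho*Isp = 291 * 1144 / 1000 = 333 s*kg/L

333 s*kg/L


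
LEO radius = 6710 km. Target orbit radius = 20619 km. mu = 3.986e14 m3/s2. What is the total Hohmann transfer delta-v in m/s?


V1 = sqrt(mu/r1) = 7707.39 m/s
dV1 = V1*(sqrt(2*r2/(r1+r2)) - 1) = 1760.31 m/s
V2 = sqrt(mu/r2) = 4396.78 m/s
dV2 = V2*(1 - sqrt(2*r1/(r1+r2))) = 1315.73 m/s
Total dV = 3076 m/s

3076 m/s


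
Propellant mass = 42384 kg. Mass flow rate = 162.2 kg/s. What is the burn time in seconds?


tb = 42384 / 162.2 = 261.3 s

261.3 s


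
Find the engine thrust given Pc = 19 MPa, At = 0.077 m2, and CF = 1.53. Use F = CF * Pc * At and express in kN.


F = 1.53 * 19e6 * 0.077 = 2.2384e+06 N = 2238.4 kN

2238.4 kN


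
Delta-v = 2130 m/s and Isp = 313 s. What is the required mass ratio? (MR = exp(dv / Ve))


Ve = 313 * 9.81 = 3070.53 m/s
MR = exp(2130 / 3070.53) = 2.001

2.001


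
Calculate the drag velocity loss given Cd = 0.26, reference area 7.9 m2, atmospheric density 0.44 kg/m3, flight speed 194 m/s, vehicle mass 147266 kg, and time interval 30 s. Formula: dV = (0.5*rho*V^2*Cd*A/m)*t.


D = 0.5 * 0.44 * 194^2 * 0.26 * 7.9 = 17006.96 N
a = 17006.96 / 147266 = 0.1155 m/s2
dV = 0.1155 * 30 = 3.5 m/s

3.5 m/s


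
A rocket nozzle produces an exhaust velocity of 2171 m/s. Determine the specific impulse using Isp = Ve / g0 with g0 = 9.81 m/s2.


Isp = Ve / g0 = 2171 / 9.81 = 221.3 s

221.3 s


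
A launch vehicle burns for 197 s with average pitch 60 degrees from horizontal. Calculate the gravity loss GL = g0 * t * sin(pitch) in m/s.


GL = 9.81 * 197 * sin(60 deg) = 1674 m/s

1674 m/s
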